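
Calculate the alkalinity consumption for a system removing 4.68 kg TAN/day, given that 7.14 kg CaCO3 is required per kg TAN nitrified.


Alkalinity factor: 7.14 kg CaCO3 consumed per kg TAN nitrified
alk = 4.68 kg TAN * 7.14 = 33.4152 kg CaCO3/day

33.4152 kg CaCO3/day


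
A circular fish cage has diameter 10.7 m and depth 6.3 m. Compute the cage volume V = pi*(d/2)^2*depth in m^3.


r = d/2 = 10.7/2 = 5.35 m
Base area = pi*r^2 = pi*5.35^2 = 89.920236 m^2
Volume = 89.920236 * 6.3 = 566.497 m^3

566.497 m^3


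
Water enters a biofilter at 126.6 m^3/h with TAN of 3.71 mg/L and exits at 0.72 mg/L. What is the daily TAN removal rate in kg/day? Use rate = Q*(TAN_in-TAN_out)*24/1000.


Concentration drop: TAN_in - TAN_out = 3.71 - 0.72 = 2.99 mg/L
Hourly TAN removed = Q * dTAN = 126.6 m^3/h * 2.99 mg/L = 378.534 g/h  (m^3/h * mg/L = g/h)
Daily TAN removed = 378.534 * 24 = 9084.816 g/day
Convert to kg/day: 9084.816 / 1000 = 9.084816 kg/day

9.084816 kg/day


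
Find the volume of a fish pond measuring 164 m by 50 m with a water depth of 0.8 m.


Base area = L * W = 164 * 50 = 8200 m^2
Volume = area * depth = 8200 * 0.8 = 6560 m^3

6560 m^3


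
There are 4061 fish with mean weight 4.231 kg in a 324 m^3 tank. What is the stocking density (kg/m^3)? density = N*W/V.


Total biomass = 4061 fish * 4.231 kg = 17182.091 kg
Density = total biomass / volume = 17182.091 / 324 = 53.0311 kg/m^3

53.0311 kg/m^3


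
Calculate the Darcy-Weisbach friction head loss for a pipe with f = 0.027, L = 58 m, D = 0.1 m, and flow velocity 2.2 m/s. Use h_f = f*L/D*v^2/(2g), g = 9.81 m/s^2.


v^2 = 2.2^2 = 4.84 m^2/s^2
L/D = 58/0.1 = 580
h_f = f*(L/D)*v^2/(2g) = 0.027 * 580 * 4.84 / 19.62 = 3.86312 m

3.86312 m


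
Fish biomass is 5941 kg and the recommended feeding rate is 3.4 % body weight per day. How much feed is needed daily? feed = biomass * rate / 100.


Feeding rate fraction = 3.4% / 100 = 0.034
Daily feed = 5941 kg * 0.034 = 201.994 kg/day

201.994 kg/day


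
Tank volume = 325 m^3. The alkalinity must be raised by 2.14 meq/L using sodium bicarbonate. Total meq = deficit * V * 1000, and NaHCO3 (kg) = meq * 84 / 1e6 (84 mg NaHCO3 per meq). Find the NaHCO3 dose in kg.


Tank volume in L = 325 m^3 * 1000 = 325000 L
Total meq required = 2.14 meq/L * 325000 L = 695500 meq
NaHCO3 mass = 695500 meq * 84 mg/meq / 1e6 = 58.422 kg

58.422 kg


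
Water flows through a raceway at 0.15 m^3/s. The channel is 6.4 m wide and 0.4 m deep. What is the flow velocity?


Cross-sectional area = W * d = 6.4 * 0.4 = 2.56 m^2
Velocity = Q / A = 0.15 / 2.56 = 0.0585938 m/s

0.0585938 m/s


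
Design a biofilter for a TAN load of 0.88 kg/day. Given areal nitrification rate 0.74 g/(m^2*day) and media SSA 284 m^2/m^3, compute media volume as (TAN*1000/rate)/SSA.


A = 0.88*1000 / 0.74 = 1189.1892 m^2
V = 1189.1892 / 284 = 4.18729

4.18729 m^3


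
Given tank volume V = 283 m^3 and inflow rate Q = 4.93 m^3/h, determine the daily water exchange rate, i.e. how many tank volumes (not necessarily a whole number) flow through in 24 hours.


Daily flow volume = 4.93 m^3/h * 24 h = 118.32 m^3/day
Exchanges = daily flow / tank volume = 118.32 / 283 = 0.418092 exchanges/day

0.418092 exchanges/day


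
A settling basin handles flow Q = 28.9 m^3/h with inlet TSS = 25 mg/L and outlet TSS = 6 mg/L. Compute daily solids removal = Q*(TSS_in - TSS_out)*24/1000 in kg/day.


Concentration drop: TSS_in - TSS_out = 25 - 6 = 19 mg/L
Hourly solids removed = Q * dTSS = 28.9 m^3/h * 19 mg/L = 549.1 g/h  (m^3/h * mg/L = g/h)
Daily solids removed = 549.1 * 24 = 13178.4 g/day
Convert g to kg: 13178.4 / 1000 = 13.1784 kg/day

13.1784 kg/day


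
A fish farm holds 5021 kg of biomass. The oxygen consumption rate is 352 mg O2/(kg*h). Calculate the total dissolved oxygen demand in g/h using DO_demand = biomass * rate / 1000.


Total O2 consumption (mg/h) = 5021 kg * 352 mg/(kg*h) = 1767392 mg/h
Convert to g/h: 1767392 / 1000 = 1767.392 g/h

1767.392 g/h


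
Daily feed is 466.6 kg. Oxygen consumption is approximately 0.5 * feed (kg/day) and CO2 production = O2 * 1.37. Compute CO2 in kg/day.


O2 = 466.6 * 0.5 = 233.3
CO2 = 233.3 * 1.37 = 319.621

319.621 kg/day


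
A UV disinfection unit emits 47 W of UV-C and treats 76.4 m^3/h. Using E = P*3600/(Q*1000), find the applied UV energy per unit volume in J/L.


Energy delivered per hour = 47 W * 3600 s = 169200 J/h
Volume treated per hour = 76.4 m^3/h * 1000 = 76400 L/h
dose = 169200 / 76400 = 2.21466 J/L

2.21466 J/L


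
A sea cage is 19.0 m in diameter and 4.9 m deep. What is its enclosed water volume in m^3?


r = d/2 = 19.0/2 = 9.5 m
Base area = pi*r^2 = pi*9.5^2 = 283.52874 m^2
Volume = 283.52874 * 4.9 = 1389.29 m^3

1389.29 m^3


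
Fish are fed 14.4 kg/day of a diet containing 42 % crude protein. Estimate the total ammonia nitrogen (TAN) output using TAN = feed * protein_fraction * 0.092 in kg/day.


Protein in feed = 14.4 * 42/100 = 6.048 kg/day
TAN = protein * 0.092 = 6.048 * 0.092 = 0.556416 kg/day

0.556416 kg/day


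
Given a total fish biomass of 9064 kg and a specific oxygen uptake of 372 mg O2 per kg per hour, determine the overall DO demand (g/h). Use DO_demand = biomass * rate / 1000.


Total O2 consumption (mg/h) = 9064 kg * 372 mg/(kg*h) = 3371808 mg/h
Convert to g/h: 3371808 / 1000 = 3371.808 g/h

3371.808 g/h


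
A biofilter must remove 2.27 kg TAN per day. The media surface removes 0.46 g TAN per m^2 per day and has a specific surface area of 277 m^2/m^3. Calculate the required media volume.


A = 2.27*1000 / 0.46 = 4934.7826 m^2
V = 4934.7826 / 277 = 17.8151

17.8151 m^3


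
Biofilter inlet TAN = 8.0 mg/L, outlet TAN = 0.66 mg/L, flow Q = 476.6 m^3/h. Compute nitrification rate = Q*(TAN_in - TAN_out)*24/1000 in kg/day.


Concentration drop: TAN_in - TAN_out = 8.0 - 0.66 = 7.34 mg/L
Hourly TAN removed = Q * dTAN = 476.6 m^3/h * 7.34 mg/L = 3498.244 g/h  (m^3/h * mg/L = g/h)
Daily TAN removed = 3498.244 * 24 = 83957.856 g/day
Convert to kg/day: 83957.856 / 1000 = 83.957856 kg/day

83.957856 kg/day


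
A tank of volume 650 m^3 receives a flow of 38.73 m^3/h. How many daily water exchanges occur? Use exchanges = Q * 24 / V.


Daily flow volume = 38.73 m^3/h * 24 h = 929.52 m^3/day
Exchanges = daily flow / tank volume = 929.52 / 650 = 1.43003 exchanges/day

1.43003 exchanges/day


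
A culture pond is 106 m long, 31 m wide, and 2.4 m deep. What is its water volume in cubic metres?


Base area = L * W = 106 * 31 = 3286 m^2
Volume = area * depth = 3286 * 2.4 = 7886.4 m^3

7886.4 m^3


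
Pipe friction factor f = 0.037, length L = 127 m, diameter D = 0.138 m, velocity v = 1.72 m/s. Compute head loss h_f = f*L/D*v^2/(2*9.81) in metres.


v^2 = 1.72^2 = 2.9584 m^2/s^2
L/D = 127/0.138 = 920.28986
h_f = f*(L/D)*v^2/(2g) = 0.037 * 920.28986 * 2.9584 / 19.62 = 5.13434 m

5.13434 m


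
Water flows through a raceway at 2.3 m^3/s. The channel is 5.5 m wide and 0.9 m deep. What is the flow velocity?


Cross-sectional area = W * d = 5.5 * 0.9 = 4.95 m^2
Velocity = Q / A = 2.3 / 4.95 = 0.464646 m/s

0.464646 m/s


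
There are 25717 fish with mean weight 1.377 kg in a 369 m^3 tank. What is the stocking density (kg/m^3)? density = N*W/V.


Total biomass = 25717 fish * 1.377 kg = 35412.309 kg
Density = total biomass / volume = 35412.309 / 369 = 95.9683 kg/m^3

95.9683 kg/m^3


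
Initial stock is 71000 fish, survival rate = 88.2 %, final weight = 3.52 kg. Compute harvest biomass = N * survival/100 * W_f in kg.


Survivors = 71000 * 88.2/100 = 62622 fish
Harvest biomass = survivors * W_f = 62622 * 3.52 = 220429.44 kg

220429.44 kg


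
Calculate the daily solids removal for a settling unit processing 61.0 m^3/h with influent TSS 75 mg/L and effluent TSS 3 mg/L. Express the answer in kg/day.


Concentration drop: TSS_in - TSS_out = 75 - 3 = 72 mg/L
Hourly solids removed = Q * dTSS = 61.0 m^3/h * 72 mg/L = 4392 g/h  (m^3/h * mg/L = g/h)
Daily solids removed = 4392 * 24 = 105408 g/day
Convert g to kg: 105408 / 1000 = 105.408 kg/day

105.408 kg/day


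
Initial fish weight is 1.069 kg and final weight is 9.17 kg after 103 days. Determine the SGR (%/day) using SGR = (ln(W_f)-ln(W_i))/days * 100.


ln(W_f) = ln(9.17) = 2.2159373
ln(W_i) = ln(1.069) = 0.066723632
ln(W_f) - ln(W_i) = 2.2159373 - 0.066723632 = 2.1492137
SGR = 2.1492137 / 103 * 100 = 2.08662 %/day

2.08662 %/day


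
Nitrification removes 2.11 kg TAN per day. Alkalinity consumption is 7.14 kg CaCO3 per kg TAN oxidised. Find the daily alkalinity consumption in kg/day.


Alkalinity factor: 7.14 kg CaCO3 consumed per kg TAN nitrified
alk = 2.11 kg TAN * 7.14 = 15.0654 kg CaCO3/day

15.0654 kg CaCO3/day


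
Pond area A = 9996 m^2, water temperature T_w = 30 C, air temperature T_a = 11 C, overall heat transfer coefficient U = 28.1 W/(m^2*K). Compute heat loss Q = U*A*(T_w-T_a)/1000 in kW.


Temperature difference dT = 30 - 11 = 19 K
Heat loss (W) = U * A * dT = 28.1 * 9996 * 19 = 5336864.4 W
Convert to kW: 5336864.4 / 1000 = 5336.8644 kW

5336.8644 kW


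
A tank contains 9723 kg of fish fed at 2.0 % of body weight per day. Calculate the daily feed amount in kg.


Feeding rate fraction = 2.0% / 100 = 0.02
Daily feed = 9723 kg * 0.02 = 194.46 kg/day

194.46 kg/day


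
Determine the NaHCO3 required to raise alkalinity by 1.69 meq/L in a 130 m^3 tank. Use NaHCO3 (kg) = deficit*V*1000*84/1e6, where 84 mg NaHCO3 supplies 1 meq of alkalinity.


Tank volume in L = 130 m^3 * 1000 = 130000 L
Total meq required = 1.69 meq/L * 130000 L = 219700 meq
NaHCO3 mass = 219700 meq * 84 mg/meq / 1e6 = 18.4548 kg

18.4548 kg


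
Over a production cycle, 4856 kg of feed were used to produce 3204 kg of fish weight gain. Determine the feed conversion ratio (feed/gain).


FCR = feed consumed / weight gained
FCR = 4856 kg / 3204 kg = 1.51561

1.51561


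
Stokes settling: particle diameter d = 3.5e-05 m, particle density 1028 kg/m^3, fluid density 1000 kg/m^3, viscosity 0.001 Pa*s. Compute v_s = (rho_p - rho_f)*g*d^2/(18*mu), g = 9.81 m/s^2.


Density difference: rho_p - rho_f = 1028 - 1000 = 28 kg/m^3
d^2 = (3.5e-05)^2 = 1.225e-09 m^2
Numerator = (rho_p - rho_f) * g * d^2 = 28 * 9.81 * 1.225e-09 = 3.36483e-07
Denominator = 18 * mu = 18 * 0.001 = 0.018
v_s = 3.36483e-07 / 0.018 = 1.86935e-05 m/s
Check: Re = rho_f * v_s * d / mu = 1000 * 1.86935e-05 * 3.5e-05 / 0.001 = 6.54e-04 < 1, so Stokes' law applies.

1.86935e-05 m/s


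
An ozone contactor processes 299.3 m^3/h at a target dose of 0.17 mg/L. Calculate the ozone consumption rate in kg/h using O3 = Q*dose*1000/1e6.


O3 demand (mg/h) = Q * dose * 1000 = 299.3 * 0.17 * 1000 = 50881 mg/h
Convert mg to kg: 50881 / 1e6 = 0.050881 kg/h

0.050881 kg/h


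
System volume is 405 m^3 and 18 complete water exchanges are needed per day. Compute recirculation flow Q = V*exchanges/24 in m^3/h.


Daily recirculation volume = 405 m^3 * 18 = 7290 m^3/day
Flow rate Q = daily volume / 24 h = 7290 / 24 = 303.75 m^3/h

303.75 m^3/h


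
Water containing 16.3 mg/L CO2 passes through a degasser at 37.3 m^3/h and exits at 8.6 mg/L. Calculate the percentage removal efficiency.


CO2_out / CO2_in = 8.6 / 16.3 = 0.52760736
Fraction remaining = 0.52760736
efficiency = (1 - 0.52760736) * 100 = 47.2393 %

47.2393 %


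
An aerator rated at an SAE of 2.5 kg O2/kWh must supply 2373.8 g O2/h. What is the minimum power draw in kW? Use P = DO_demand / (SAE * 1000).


SAE in g O2/kWh = 2.5 * 1000 = 2500 g/kWh
P = DO_demand / SAE_g = 2373.8 / 2500 = 0.94952 kW

0.94952 kW


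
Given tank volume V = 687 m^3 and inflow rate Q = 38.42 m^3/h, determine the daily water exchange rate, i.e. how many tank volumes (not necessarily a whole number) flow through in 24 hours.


Daily flow volume = 38.42 m^3/h * 24 h = 922.08 m^3/day
Exchanges = daily flow / tank volume = 922.08 / 687 = 1.34218 exchanges/day

1.34218 exchanges/day


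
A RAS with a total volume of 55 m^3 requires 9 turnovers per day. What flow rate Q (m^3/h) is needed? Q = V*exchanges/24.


Daily recirculation volume = 55 m^3 * 9 = 495 m^3/day
Flow rate Q = daily volume / 24 h = 495 / 24 = 20.625 m^3/h

20.625 m^3/h


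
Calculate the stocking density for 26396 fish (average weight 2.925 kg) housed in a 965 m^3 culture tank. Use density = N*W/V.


Total biomass = 26396 fish * 2.925 kg = 77208.3 kg
Density = total biomass / volume = 77208.3 / 965 = 80.0086 kg/m^3

80.0086 kg/m^3


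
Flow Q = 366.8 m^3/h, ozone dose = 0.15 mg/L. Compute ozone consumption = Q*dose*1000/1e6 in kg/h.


O3 demand (mg/h) = Q * dose * 1000 = 366.8 * 0.15 * 1000 = 55020 mg/h
Convert mg to kg: 55020 / 1e6 = 0.05502 kg/h

0.05502 kg/h


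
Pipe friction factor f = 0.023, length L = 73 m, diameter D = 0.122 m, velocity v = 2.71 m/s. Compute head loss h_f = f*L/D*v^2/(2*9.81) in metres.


v^2 = 2.71^2 = 7.3441 m^2/s^2
L/D = 73/0.122 = 598.36066
h_f = f*(L/D)*v^2/(2g) = 0.023 * 598.36066 * 7.3441 / 19.62 = 5.15146 m

5.15146 m


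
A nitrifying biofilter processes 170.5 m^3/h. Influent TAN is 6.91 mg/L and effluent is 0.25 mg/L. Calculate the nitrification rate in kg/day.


Concentration drop: TAN_in - TAN_out = 6.91 - 0.25 = 6.66 mg/L
Hourly TAN removed = Q * dTAN = 170.5 m^3/h * 6.66 mg/L = 1135.53 g/h  (m^3/h * mg/L = g/h)
Daily TAN removed = 1135.53 * 24 = 27252.72 g/day
Convert to kg/day: 27252.72 / 1000 = 27.25272 kg/day

27.25272 kg/day


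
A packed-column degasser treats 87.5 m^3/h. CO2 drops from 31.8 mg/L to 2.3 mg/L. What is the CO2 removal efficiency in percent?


CO2_out / CO2_in = 2.3 / 31.8 = 0.072327044
Fraction remaining = 0.072327044
efficiency = (1 - 0.072327044) * 100 = 92.7673 %

92.7673 %


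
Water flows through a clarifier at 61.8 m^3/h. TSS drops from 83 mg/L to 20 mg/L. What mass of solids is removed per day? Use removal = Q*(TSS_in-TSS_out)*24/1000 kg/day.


Concentration drop: TSS_in - TSS_out = 83 - 20 = 63 mg/L
Hourly solids removed = Q * dTSS = 61.8 m^3/h * 63 mg/L = 3893.4 g/h  (m^3/h * mg/L = g/h)
Daily solids removed = 3893.4 * 24 = 93441.6 g/day
Convert g to kg: 93441.6 / 1000 = 93.4416 kg/day

93.4416 kg/day


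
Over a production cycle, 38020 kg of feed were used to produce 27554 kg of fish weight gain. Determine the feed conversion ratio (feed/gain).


FCR = feed consumed / weight gained
FCR = 38020 kg / 27554 kg = 1.37984

1.37984


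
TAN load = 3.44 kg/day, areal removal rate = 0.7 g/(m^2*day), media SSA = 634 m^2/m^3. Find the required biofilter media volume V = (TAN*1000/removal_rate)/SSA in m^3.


A = 3.44*1000 / 0.7 = 4914.2857 m^2
V = 4914.2857 / 634 = 7.75124

7.75124 m^3


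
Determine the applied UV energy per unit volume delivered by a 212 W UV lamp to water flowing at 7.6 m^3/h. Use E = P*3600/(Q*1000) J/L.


Energy delivered per hour = 212 W * 3600 s = 763200 J/h
Volume treated per hour = 7.6 m^3/h * 1000 = 7600 L/h
dose = 763200 / 7600 = 100.421 J/L

100.421 J/L


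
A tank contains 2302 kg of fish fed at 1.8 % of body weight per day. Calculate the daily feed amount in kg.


Feeding rate fraction = 1.8% / 100 = 0.018
Daily feed = 2302 kg * 0.018 = 41.436 kg/day

41.436 kg/day


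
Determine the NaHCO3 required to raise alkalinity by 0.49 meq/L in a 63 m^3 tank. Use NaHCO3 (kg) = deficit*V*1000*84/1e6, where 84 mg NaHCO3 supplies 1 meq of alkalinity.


Tank volume in L = 63 m^3 * 1000 = 63000 L
Total meq required = 0.49 meq/L * 63000 L = 30870 meq
NaHCO3 mass = 30870 meq * 84 mg/meq / 1e6 = 2.59308 kg

2.59308 kg


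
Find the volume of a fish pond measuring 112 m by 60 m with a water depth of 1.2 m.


Base area = L * W = 112 * 60 = 6720 m^2
Volume = area * depth = 6720 * 1.2 = 8064 m^3

8064 m^3


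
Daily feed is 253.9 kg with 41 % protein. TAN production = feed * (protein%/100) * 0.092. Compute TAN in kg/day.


Protein in feed = 253.9 * 41/100 = 104.099 kg/day
TAN = protein * 0.092 = 104.099 * 0.092 = 9.577108 kg/day

9.577108 kg/day


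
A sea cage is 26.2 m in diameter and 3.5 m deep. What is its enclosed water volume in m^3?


r = d/2 = 26.2/2 = 13.1 m
Base area = pi*r^2 = pi*13.1^2 = 539.12872 m^2
Volume = 539.12872 * 3.5 = 1886.95 m^3

1886.95 m^3


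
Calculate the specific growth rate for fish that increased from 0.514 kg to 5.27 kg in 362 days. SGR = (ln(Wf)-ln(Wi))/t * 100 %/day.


ln(W_f) = ln(5.27) = 1.6620304
ln(W_i) = ln(0.514) = -0.66553201
ln(W_f) - ln(W_i) = 1.6620304 - -0.66553201 = 2.3275624
SGR = 2.3275624 / 362 * 100 = 0.642973 %/day

0.642973 %/day


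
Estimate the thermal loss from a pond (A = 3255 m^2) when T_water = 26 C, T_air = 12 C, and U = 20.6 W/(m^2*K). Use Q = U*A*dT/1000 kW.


Temperature difference dT = 26 - 12 = 14 K
Heat loss (W) = U * A * dT = 20.6 * 3255 * 14 = 938742 W
Convert to kW: 938742 / 1000 = 938.742 kW

938.742 kW


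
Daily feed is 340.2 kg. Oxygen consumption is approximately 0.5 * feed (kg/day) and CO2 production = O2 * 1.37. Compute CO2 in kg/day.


O2 = 340.2 * 0.5 = 170.1
CO2 = 170.1 * 1.37 = 233.037

233.037 kg/day


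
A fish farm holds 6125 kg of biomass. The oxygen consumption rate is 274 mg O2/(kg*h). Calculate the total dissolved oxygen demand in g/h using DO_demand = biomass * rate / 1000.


Total O2 consumption (mg/h) = 6125 kg * 274 mg/(kg*h) = 1678250 mg/h
Convert to g/h: 1678250 / 1000 = 1678.25 g/h

1678.25 g/h


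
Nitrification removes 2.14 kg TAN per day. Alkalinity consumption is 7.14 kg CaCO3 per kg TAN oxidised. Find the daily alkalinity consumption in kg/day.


Alkalinity factor: 7.14 kg CaCO3 consumed per kg TAN nitrified
alk = 2.14 kg TAN * 7.14 = 15.2796 kg CaCO3/day

15.2796 kg CaCO3/day


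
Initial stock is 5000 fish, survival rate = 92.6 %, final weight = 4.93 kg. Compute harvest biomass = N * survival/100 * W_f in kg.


Survivors = 5000 * 92.6/100 = 4630 fish
Harvest biomass = survivors * W_f = 4630 * 4.93 = 22825.9 kg

22825.9 kg


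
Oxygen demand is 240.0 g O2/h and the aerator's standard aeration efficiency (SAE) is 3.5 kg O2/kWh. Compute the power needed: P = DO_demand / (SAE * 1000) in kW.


SAE in g O2/kWh = 3.5 * 1000 = 3500 g/kWh
P = DO_demand / SAE_g = 240.0 / 3500 = 0.0685714 kW

0.0685714 kW


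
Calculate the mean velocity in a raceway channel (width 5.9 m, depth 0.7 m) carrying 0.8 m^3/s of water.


Cross-sectional area = W * d = 5.9 * 0.7 = 4.13 m^2
Velocity = Q / A = 0.8 / 4.13 = 0.193705 m/s

0.193705 m/s


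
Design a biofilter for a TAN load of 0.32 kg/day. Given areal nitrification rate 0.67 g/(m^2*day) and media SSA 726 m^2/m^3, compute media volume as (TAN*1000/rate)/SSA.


A = 0.32*1000 / 0.67 = 477.61194 m^2
V = 477.61194 / 726 = 0.657868

0.657868 m^3


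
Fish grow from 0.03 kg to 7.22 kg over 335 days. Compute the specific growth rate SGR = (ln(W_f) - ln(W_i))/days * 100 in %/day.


ln(W_f) = ln(7.22) = 1.976855
ln(W_i) = ln(0.03) = -3.5065579
ln(W_f) - ln(W_i) = 1.976855 - -3.5065579 = 5.4834129
SGR = 5.4834129 / 335 * 100 = 1.63684 %/day

1.63684 %/day


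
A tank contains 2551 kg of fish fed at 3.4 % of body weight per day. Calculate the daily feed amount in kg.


Feeding rate fraction = 3.4% / 100 = 0.034
Daily feed = 2551 kg * 0.034 = 86.734 kg/day

86.734 kg/day


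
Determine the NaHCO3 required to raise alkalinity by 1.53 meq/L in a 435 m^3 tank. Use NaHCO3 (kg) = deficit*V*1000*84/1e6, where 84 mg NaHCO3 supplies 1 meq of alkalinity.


Tank volume in L = 435 m^3 * 1000 = 435000 L
Total meq required = 1.53 meq/L * 435000 L = 665550 meq
NaHCO3 mass = 665550 meq * 84 mg/meq / 1e6 = 55.9062 kg

55.9062 kg


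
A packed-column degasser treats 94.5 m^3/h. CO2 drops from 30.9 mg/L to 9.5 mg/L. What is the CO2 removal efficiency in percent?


CO2_out / CO2_in = 9.5 / 30.9 = 0.30744337
Fraction remaining = 0.30744337
efficiency = (1 - 0.30744337) * 100 = 69.2557 %

69.2557 %


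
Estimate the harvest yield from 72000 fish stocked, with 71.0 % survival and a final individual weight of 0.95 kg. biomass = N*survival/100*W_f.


Survivors = 72000 * 71.0/100 = 51120 fish
Harvest biomass = survivors * W_f = 51120 * 0.95 = 48564 kg

48564 kg


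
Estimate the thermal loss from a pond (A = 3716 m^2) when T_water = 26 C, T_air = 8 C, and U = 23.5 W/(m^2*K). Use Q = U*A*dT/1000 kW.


Temperature difference dT = 26 - 8 = 18 K
Heat loss (W) = U * A * dT = 23.5 * 3716 * 18 = 1571868 W
Convert to kW: 1571868 / 1000 = 1571.868 kW

1571.868 kW


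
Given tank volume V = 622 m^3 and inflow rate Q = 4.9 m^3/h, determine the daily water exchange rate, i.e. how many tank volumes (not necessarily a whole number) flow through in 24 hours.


Daily flow volume = 4.9 m^3/h * 24 h = 117.6 m^3/day
Exchanges = daily flow / tank volume = 117.6 / 622 = 0.189068 exchanges/day

0.189068 exchanges/day


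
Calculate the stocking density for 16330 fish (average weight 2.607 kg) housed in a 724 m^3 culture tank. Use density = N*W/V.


Total biomass = 16330 fish * 2.607 kg = 42572.31 kg
Density = total biomass / volume = 42572.31 / 724 = 58.8015 kg/m^3

58.8015 kg/m^3


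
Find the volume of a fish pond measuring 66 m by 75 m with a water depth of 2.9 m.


Base area = L * W = 66 * 75 = 4950 m^2
Volume = area * depth = 4950 * 2.9 = 14355 m^3

14355 m^3


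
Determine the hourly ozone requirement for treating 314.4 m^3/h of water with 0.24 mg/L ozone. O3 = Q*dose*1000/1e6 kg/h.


O3 demand (mg/h) = Q * dose * 1000 = 314.4 * 0.24 * 1000 = 75456 mg/h
Convert mg to kg: 75456 / 1e6 = 0.075456 kg/h

0.075456 kg/h


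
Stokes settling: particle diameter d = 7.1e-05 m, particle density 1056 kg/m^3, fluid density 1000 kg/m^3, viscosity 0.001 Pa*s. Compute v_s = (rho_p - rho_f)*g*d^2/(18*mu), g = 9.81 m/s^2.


Density difference: rho_p - rho_f = 1056 - 1000 = 56 kg/m^3
d^2 = (7.1e-05)^2 = 5.041e-09 m^2
Numerator = (rho_p - rho_f) * g * d^2 = 56 * 9.81 * 5.041e-09 = 2.7693238e-06
Denominator = 18 * mu = 18 * 0.001 = 0.018
v_s = 2.7693238e-06 / 0.018 = 1.53851e-04 m/s
Check: Re = rho_f * v_s * d / mu = 1000 * 1.53851e-04 * 7.1e-05 / 0.001 = 0.0109 < 1, so Stokes' law applies.

1.53851e-04 m/s


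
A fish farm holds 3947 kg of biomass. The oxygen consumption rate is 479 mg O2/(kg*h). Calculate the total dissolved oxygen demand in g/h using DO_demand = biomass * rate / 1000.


Total O2 consumption (mg/h) = 3947 kg * 479 mg/(kg*h) = 1890613 mg/h
Convert to g/h: 1890613 / 1000 = 1890.613 g/h

1890.613 g/h


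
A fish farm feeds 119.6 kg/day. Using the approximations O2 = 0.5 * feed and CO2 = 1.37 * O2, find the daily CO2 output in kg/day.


O2 = 119.6 * 0.5 = 59.8
CO2 = 59.8 * 1.37 = 81.926

81.926 kg/day


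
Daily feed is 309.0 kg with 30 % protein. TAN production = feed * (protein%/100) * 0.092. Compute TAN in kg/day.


Protein in feed = 309.0 * 30/100 = 92.7 kg/day
TAN = protein * 0.092 = 92.7 * 0.092 = 8.5284 kg/day

8.5284 kg/day


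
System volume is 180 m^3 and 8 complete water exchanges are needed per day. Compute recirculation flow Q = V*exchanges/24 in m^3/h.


Daily recirculation volume = 180 m^3 * 8 = 1440 m^3/day
Flow rate Q = daily volume / 24 h = 1440 / 24 = 60 m^3/h

60 m^3/h


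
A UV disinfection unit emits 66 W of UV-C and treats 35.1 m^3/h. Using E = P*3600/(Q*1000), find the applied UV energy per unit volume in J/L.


Energy delivered per hour = 66 W * 3600 s = 237600 J/h
Volume treated per hour = 35.1 m^3/h * 1000 = 35100 L/h
dose = 237600 / 35100 = 6.76923 J/L

6.76923 J/L


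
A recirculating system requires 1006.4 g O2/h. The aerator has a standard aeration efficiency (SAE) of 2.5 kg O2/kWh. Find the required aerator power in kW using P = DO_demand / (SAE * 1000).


SAE in g O2/kWh = 2.5 * 1000 = 2500 g/kWh
P = DO_demand / SAE_g = 1006.4 / 2500 = 0.40256 kW

0.40256 kW


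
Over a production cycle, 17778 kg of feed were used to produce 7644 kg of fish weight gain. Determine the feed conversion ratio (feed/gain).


FCR = feed consumed / weight gained
FCR = 17778 kg / 7644 kg = 2.32575

2.32575


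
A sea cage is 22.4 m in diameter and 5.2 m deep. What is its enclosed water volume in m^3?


r = d/2 = 22.4/2 = 11.2 m
Base area = pi*r^2 = pi*11.2^2 = 394.08138 m^2
Volume = 394.08138 * 5.2 = 2049.22 m^3

2049.22 m^3


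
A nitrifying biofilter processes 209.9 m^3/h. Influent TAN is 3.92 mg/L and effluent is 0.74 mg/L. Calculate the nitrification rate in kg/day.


Concentration drop: TAN_in - TAN_out = 3.92 - 0.74 = 3.18 mg/L
Hourly TAN removed = Q * dTAN = 209.9 m^3/h * 3.18 mg/L = 667.482 g/h  (m^3/h * mg/L = g/h)
Daily TAN removed = 667.482 * 24 = 16019.568 g/day
Convert to kg/day: 16019.568 / 1000 = 16.019568 kg/day

16.019568 kg/day


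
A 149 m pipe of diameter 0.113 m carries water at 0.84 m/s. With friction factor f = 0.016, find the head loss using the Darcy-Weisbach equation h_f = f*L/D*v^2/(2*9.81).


v^2 = 0.84^2 = 0.7056 m^2/s^2
L/D = 149/0.113 = 1318.5841
h_f = f*(L/D)*v^2/(2g) = 0.016 * 1318.5841 * 0.7056 / 19.62 = 0.75873 m

0.75873 m


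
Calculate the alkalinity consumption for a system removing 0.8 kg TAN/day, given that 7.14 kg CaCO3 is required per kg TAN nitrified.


Alkalinity factor: 7.14 kg CaCO3 consumed per kg TAN nitrified
alk = 0.8 kg TAN * 7.14 = 5.712 kg CaCO3/day

5.712 kg CaCO3/day


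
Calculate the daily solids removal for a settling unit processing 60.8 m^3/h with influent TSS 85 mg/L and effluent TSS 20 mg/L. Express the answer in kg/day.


Concentration drop: TSS_in - TSS_out = 85 - 20 = 65 mg/L
Hourly solids removed = Q * dTSS = 60.8 m^3/h * 65 mg/L = 3952 g/h  (m^3/h * mg/L = g/h)
Daily solids removed = 3952 * 24 = 94848 g/day
Convert g to kg: 94848 / 1000 = 94.848 kg/day

94.848 kg/day


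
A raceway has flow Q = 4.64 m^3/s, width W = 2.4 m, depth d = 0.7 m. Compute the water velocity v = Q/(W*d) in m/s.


Cross-sectional area = W * d = 2.4 * 0.7 = 1.68 m^2
Velocity = Q / A = 4.64 / 1.68 = 2.7619 m/s

2.7619 m/s


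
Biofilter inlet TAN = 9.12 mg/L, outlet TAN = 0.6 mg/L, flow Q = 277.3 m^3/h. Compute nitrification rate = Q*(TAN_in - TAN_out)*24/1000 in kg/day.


Concentration drop: TAN_in - TAN_out = 9.12 - 0.6 = 8.52 mg/L
Hourly TAN removed = Q * dTAN = 277.3 m^3/h * 8.52 mg/L = 2362.596 g/h  (m^3/h * mg/L = g/h)
Daily TAN removed = 2362.596 * 24 = 56702.304 g/day
Convert to kg/day: 56702.304 / 1000 = 56.702304 kg/day

56.702304 kg/day


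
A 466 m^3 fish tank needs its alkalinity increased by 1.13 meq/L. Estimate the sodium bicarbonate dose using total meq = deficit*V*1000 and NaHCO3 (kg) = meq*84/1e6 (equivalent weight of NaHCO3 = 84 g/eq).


Tank volume in L = 466 m^3 * 1000 = 466000 L
Total meq required = 1.13 meq/L * 466000 L = 526580 meq
NaHCO3 mass = 526580 meq * 84 mg/meq / 1e6 = 44.2327 kg

44.2327 kg


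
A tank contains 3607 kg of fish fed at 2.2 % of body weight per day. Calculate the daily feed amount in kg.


Feeding rate fraction = 2.2% / 100 = 0.022
Daily feed = 3607 kg * 0.022 = 79.354 kg/day

79.354 kg/day


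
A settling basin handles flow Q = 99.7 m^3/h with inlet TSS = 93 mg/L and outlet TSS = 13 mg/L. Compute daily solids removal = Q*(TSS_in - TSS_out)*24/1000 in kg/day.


Concentration drop: TSS_in - TSS_out = 93 - 13 = 80 mg/L
Hourly solids removed = Q * dTSS = 99.7 m^3/h * 80 mg/L = 7976 g/h  (m^3/h * mg/L = g/h)
Daily solids removed = 7976 * 24 = 191424 g/day
Convert g to kg: 191424 / 1000 = 191.424 kg/day

191.424 kg/day


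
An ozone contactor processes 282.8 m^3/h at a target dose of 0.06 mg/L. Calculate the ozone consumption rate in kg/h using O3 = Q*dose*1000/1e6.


O3 demand (mg/h) = Q * dose * 1000 = 282.8 * 0.06 * 1000 = 16968 mg/h
Convert mg to kg: 16968 / 1e6 = 0.016968 kg/h

0.016968 kg/h


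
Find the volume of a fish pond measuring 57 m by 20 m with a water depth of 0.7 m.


Base area = L * W = 57 * 20 = 1140 m^2
Volume = area * depth = 1140 * 0.7 = 798 m^3

798 m^3


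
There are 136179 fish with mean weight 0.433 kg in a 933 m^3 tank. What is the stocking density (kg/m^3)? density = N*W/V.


Total biomass = 136179 fish * 0.433 kg = 58965.507 kg
Density = total biomass / volume = 58965.507 / 933 = 63.1999 kg/m^3

63.1999 kg/m^3


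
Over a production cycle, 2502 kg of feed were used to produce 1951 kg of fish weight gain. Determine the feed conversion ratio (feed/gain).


FCR = feed consumed / weight gained
FCR = 2502 kg / 1951 kg = 1.28242

1.28242


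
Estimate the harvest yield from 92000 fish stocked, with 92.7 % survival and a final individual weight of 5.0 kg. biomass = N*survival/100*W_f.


Survivors = 92000 * 92.7/100 = 85284 fish
Harvest biomass = survivors * W_f = 85284 * 5.0 = 426420 kg

426420 kg


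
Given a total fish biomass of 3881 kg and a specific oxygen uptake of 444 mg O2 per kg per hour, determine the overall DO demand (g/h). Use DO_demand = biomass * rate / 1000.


Total O2 consumption (mg/h) = 3881 kg * 444 mg/(kg*h) = 1723164 mg/h
Convert to g/h: 1723164 / 1000 = 1723.164 g/h

1723.164 g/h


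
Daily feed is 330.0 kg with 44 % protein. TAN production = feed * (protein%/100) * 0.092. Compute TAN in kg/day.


Protein in feed = 330.0 * 44/100 = 145.2 kg/day
TAN = protein * 0.092 = 145.2 * 0.092 = 13.3584 kg/day

13.3584 kg/day


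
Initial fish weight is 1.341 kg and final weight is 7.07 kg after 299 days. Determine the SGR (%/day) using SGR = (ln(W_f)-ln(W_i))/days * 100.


ln(W_f) = ln(7.07) = 1.9558605
ln(W_i) = ln(1.341) = 0.2934156
ln(W_f) - ln(W_i) = 1.9558605 - 0.2934156 = 1.6624449
SGR = 1.6624449 / 299 * 100 = 0.556002 %/day

0.556002 %/day


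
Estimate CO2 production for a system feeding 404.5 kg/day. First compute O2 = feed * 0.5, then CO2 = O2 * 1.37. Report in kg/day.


O2 = 404.5 * 0.5 = 202.25
CO2 = 202.25 * 1.37 = 277.0825

277.0825 kg/day


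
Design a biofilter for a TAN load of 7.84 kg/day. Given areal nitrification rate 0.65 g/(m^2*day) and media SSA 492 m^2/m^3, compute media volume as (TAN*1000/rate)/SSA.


A = 7.84*1000 / 0.65 = 12061.538 m^2
V = 12061.538 / 492 = 24.5153

24.5153 m^3


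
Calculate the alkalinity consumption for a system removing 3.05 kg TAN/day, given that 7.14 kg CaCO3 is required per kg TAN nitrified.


Alkalinity factor: 7.14 kg CaCO3 consumed per kg TAN nitrified
alk = 3.05 kg TAN * 7.14 = 21.777 kg CaCO3/day

21.777 kg CaCO3/day


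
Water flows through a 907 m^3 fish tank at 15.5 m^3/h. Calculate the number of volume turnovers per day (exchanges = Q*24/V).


Daily flow volume = 15.5 m^3/h * 24 h = 372 m^3/day
Exchanges = daily flow / tank volume = 372 / 907 = 0.410143 exchanges/day

0.410143 exchanges/day


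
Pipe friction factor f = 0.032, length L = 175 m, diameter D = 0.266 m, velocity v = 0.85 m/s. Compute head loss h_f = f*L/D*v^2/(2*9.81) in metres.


v^2 = 0.85^2 = 0.7225 m^2/s^2
L/D = 175/0.266 = 657.89474
h_f = f*(L/D)*v^2/(2g) = 0.032 * 657.89474 * 0.7225 / 19.62 = 0.775256 m

0.775256 m


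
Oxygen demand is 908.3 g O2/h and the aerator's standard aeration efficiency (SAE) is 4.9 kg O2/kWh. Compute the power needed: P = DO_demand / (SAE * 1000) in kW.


SAE in g O2/kWh = 4.9 * 1000 = 4900 g/kWh
P = DO_demand / SAE_g = 908.3 / 4900 = 0.185367 kW

0.185367 kW


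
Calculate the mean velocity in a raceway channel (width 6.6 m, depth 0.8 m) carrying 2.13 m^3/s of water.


Cross-sectional area = W * d = 6.6 * 0.8 = 5.28 m^2
Velocity = Q / A = 2.13 / 5.28 = 0.403409 m/s

0.403409 m/s


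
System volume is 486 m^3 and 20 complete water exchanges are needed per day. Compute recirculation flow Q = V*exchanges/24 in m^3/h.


Daily recirculation volume = 486 m^3 * 20 = 9720 m^3/day
Flow rate Q = daily volume / 24 h = 9720 / 24 = 405 m^3/h

405 m^3/h


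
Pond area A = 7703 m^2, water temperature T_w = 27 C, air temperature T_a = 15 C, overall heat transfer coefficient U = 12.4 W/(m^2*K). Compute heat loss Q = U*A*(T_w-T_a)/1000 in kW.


Temperature difference dT = 27 - 15 = 12 K
Heat loss (W) = U * A * dT = 12.4 * 7703 * 12 = 1146206.4 W
Convert to kW: 1146206.4 / 1000 = 1146.2064 kW

1146.2064 kW


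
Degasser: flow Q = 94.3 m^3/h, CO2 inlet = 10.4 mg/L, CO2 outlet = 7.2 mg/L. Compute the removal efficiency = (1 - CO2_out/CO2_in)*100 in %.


CO2_out / CO2_in = 7.2 / 10.4 = 0.69230769
Fraction remaining = 0.69230769
efficiency = (1 - 0.69230769) * 100 = 30.7692 %

30.7692 %


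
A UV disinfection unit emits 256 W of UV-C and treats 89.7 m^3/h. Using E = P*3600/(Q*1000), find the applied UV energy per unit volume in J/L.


Energy delivered per hour = 256 W * 3600 s = 921600 J/h
Volume treated per hour = 89.7 m^3/h * 1000 = 89700 L/h
dose = 921600 / 89700 = 10.2742 J/L

10.2742 J/L


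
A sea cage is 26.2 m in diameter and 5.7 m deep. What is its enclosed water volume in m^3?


r = d/2 = 26.2/2 = 13.1 m
Base area = pi*r^2 = pi*13.1^2 = 539.12872 m^2
Volume = 539.12872 * 5.7 = 3073.03 m^3

3073.03 m^3


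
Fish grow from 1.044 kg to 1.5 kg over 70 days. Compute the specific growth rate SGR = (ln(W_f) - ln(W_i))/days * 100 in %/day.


ln(W_f) = ln(1.5) = 0.40546511
ln(W_i) = ln(1.044) = 0.043059489
ln(W_f) - ln(W_i) = 0.40546511 - 0.043059489 = 0.36240562
SGR = 0.36240562 / 70 * 100 = 0.517722 %/day

0.517722 %/day


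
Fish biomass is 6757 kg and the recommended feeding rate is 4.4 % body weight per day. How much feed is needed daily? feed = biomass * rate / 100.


Feeding rate fraction = 4.4% / 100 = 0.044
Daily feed = 6757 kg * 0.044 = 297.308 kg/day

297.308 kg/day


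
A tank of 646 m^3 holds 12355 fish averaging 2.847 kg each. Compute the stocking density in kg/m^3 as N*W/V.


Total biomass = 12355 fish * 2.847 kg = 35174.685 kg
Density = total biomass / volume = 35174.685 / 646 = 54.45 kg/m^3

54.45 kg/m^3


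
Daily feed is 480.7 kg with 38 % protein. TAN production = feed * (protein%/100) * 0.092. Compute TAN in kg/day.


Protein in feed = 480.7 * 38/100 = 182.666 kg/day
TAN = protein * 0.092 = 182.666 * 0.092 = 16.805272 kg/day

16.805272 kg/day


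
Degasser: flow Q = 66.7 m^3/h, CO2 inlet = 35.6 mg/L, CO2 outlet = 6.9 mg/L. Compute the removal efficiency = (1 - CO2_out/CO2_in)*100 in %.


CO2_out / CO2_in = 6.9 / 35.6 = 0.19382022
Fraction remaining = 0.19382022
efficiency = (1 - 0.19382022) * 100 = 80.618 %

80.618 %


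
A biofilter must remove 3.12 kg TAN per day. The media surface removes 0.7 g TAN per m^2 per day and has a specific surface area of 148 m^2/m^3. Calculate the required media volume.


A = 3.12*1000 / 0.7 = 4457.1429 m^2
V = 4457.1429 / 148 = 30.1158

30.1158 m^3


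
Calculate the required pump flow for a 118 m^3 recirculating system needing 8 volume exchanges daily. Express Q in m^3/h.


Daily recirculation volume = 118 m^3 * 8 = 944 m^3/day
Flow rate Q = daily volume / 24 h = 944 / 24 = 39.3333 m^3/h

39.3333 m^3/h


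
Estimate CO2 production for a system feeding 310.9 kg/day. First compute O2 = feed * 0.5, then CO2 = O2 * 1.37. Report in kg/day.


O2 = 310.9 * 0.5 = 155.45
CO2 = 155.45 * 1.37 = 212.9665

212.9665 kg/day


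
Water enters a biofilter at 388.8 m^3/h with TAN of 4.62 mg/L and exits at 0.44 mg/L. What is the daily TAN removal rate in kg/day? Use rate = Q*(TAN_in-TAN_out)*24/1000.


Concentration drop: TAN_in - TAN_out = 4.62 - 0.44 = 4.18 mg/L
Hourly TAN removed = Q * dTAN = 388.8 m^3/h * 4.18 mg/L = 1625.184 g/h  (m^3/h * mg/L = g/h)
Daily TAN removed = 1625.184 * 24 = 39004.416 g/day
Convert to kg/day: 39004.416 / 1000 = 39.004416 kg/day

39.004416 kg/day


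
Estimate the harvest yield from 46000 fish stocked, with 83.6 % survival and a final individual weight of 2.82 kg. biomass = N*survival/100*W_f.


Survivors = 46000 * 83.6/100 = 38456 fish
Harvest biomass = survivors * W_f = 38456 * 2.82 = 108445.92 kg

108445.92 kg


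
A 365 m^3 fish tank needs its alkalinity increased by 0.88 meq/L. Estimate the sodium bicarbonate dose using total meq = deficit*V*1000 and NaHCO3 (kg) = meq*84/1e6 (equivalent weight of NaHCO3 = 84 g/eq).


Tank volume in L = 365 m^3 * 1000 = 365000 L
Total meq required = 0.88 meq/L * 365000 L = 321200 meq
NaHCO3 mass = 321200 meq * 84 mg/meq / 1e6 = 26.9808 kg

26.9808 kg


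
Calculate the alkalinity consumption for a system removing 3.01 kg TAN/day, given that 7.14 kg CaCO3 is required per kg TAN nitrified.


Alkalinity factor: 7.14 kg CaCO3 consumed per kg TAN nitrified
alk = 3.01 kg TAN * 7.14 = 21.4914 kg CaCO3/day

21.4914 kg CaCO3/day


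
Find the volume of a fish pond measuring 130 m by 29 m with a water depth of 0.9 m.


Base area = L * W = 130 * 29 = 3770 m^2
Volume = area * depth = 3770 * 0.9 = 3393 m^3

3393 m^3


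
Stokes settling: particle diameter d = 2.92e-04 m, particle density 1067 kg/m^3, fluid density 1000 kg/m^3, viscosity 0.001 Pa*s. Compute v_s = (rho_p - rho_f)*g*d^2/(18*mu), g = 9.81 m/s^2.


Density difference: rho_p - rho_f = 1067 - 1000 = 67 kg/m^3
d^2 = (2.92e-04)^2 = 8.5264e-08 m^2
Numerator = (rho_p - rho_f) * g * d^2 = 67 * 9.81 * 8.5264e-08 = 5.6041469e-05
Denominator = 18 * mu = 18 * 0.001 = 0.018
v_s = 5.6041469e-05 / 0.018 = 0.00311341 m/s
Check: Re = rho_f * v_s * d / mu = 1000 * 0.00311341 * 2.92e-04 / 0.001 = 0.909 < 1, so Stokes' law applies.

0.00311341 m/s


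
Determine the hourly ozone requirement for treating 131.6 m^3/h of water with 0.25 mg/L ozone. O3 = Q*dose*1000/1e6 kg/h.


O3 demand (mg/h) = Q * dose * 1000 = 131.6 * 0.25 * 1000 = 32900 mg/h
Convert mg to kg: 32900 / 1e6 = 0.0329 kg/h

0.0329 kg/h


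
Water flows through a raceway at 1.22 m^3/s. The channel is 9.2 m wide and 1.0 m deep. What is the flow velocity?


Cross-sectional area = W * d = 9.2 * 1.0 = 9.2 m^2
Velocity = Q / A = 1.22 / 9.2 = 0.132609 m/s

0.132609 m/s


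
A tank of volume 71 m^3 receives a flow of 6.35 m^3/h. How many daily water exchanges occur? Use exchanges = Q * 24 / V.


Daily flow volume = 6.35 m^3/h * 24 h = 152.4 m^3/day
Exchanges = daily flow / tank volume = 152.4 / 71 = 2.14648 exchanges/day

2.14648 exchanges/day


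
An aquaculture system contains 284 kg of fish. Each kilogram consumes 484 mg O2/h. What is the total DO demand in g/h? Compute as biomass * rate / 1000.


Total O2 consumption (mg/h) = 284 kg * 484 mg/(kg*h) = 137456 mg/h
Convert to g/h: 137456 / 1000 = 137.456 g/h

137.456 g/h


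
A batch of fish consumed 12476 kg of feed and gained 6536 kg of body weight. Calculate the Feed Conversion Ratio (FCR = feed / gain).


FCR = feed consumed / weight gained
FCR = 12476 kg / 6536 kg = 1.90881

1.90881


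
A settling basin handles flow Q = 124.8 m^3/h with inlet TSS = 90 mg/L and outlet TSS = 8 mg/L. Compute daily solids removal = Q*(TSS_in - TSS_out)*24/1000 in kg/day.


Concentration drop: TSS_in - TSS_out = 90 - 8 = 82 mg/L
Hourly solids removed = Q * dTSS = 124.8 m^3/h * 82 mg/L = 10233.6 g/h  (m^3/h * mg/L = g/h)
Daily solids removed = 10233.6 * 24 = 245606.4 g/day
Convert g to kg: 245606.4 / 1000 = 245.6064 kg/day

245.6064 kg/day


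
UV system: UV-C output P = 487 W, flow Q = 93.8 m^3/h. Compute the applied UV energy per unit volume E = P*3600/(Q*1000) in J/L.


Energy delivered per hour = 487 W * 3600 s = 1753200 J/h
Volume treated per hour = 93.8 m^3/h * 1000 = 93800 L/h
dose = 1753200 / 93800 = 18.6908 J/L

18.6908 J/L


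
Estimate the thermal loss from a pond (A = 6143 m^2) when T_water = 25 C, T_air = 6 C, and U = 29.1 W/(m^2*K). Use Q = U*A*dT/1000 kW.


Temperature difference dT = 25 - 6 = 19 K
Heat loss (W) = U * A * dT = 29.1 * 6143 * 19 = 3396464.7 W
Convert to kW: 3396464.7 / 1000 = 3396.4647 kW

3396.4647 kW


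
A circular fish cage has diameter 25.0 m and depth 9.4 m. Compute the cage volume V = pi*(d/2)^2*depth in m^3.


r = d/2 = 25.0/2 = 12.5 m
Base area = pi*r^2 = pi*12.5^2 = 490.87385 m^2
Volume = 490.87385 * 9.4 = 4614.21 m^3

4614.21 m^3


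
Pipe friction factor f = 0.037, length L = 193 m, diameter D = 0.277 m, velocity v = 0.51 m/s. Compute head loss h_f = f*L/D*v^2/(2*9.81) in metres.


v^2 = 0.51^2 = 0.2601 m^2/s^2
L/D = 193/0.277 = 696.7509
h_f = f*(L/D)*v^2/(2g) = 0.037 * 696.7509 * 0.2601 / 19.62 = 0.34176 m

0.34176 m
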